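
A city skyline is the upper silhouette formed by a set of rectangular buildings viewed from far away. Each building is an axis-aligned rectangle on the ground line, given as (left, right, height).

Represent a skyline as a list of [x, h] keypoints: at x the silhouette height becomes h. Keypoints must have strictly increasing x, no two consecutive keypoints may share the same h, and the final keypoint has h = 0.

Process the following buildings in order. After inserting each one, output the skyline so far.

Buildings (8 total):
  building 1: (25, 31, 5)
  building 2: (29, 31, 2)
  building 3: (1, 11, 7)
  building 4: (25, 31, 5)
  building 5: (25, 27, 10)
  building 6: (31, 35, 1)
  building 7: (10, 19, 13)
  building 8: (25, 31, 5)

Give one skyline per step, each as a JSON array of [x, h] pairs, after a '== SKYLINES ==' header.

== SKYLINES ==
[[25,5],[31,0]]
[[25,5],[31,0]]
[[1,7],[11,0],[25,5],[31,0]]
[[1,7],[11,0],[25,5],[31,0]]
[[1,7],[11,0],[25,10],[27,5],[31,0]]
[[1,7],[11,0],[25,10],[27,5],[31,1],[35,0]]
[[1,7],[10,13],[19,0],[25,10],[27,5],[31,1],[35,0]]
[[1,7],[10,13],[19,0],[25,10],[27,5],[31,1],[35,0]]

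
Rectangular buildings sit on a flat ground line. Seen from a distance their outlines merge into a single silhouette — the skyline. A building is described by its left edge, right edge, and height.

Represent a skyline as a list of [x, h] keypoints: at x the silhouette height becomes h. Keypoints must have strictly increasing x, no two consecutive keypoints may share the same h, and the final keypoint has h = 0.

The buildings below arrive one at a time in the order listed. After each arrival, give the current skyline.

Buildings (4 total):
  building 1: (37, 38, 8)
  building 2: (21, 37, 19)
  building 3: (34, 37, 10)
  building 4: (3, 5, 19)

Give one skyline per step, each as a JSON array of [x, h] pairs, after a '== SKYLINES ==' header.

== SKYLINES ==
[[37,8],[38,0]]
[[21,19],[37,8],[38,0]]
[[21,19],[37,8],[38,0]]
[[3,19],[5,0],[21,19],[37,8],[38,0]]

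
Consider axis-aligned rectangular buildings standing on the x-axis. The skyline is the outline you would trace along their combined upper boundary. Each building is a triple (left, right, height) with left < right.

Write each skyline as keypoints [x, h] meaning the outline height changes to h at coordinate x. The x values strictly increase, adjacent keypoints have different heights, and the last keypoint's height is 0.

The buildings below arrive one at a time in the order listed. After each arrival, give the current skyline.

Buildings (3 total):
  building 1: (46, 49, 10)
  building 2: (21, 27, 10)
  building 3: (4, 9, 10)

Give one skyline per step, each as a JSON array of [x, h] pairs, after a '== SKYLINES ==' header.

== SKYLINES ==
[[46,10],[49,0]]
[[21,10],[27,0],[46,10],[49,0]]
[[4,10],[9,0],[21,10],[27,0],[46,10],[49,0]]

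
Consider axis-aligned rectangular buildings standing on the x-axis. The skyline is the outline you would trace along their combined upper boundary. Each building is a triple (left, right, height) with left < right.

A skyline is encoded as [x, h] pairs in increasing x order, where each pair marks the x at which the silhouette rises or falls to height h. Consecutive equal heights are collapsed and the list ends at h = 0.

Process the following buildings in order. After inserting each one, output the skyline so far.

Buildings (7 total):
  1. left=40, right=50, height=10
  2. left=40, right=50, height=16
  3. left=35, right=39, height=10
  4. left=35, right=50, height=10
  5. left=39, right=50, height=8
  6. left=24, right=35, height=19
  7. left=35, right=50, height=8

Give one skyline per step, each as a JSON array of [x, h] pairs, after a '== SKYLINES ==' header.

== SKYLINES ==
[[40,10],[50,0]]
[[40,16],[50,0]]
[[35,10],[39,0],[40,16],[50,0]]
[[35,10],[40,16],[50,0]]
[[35,10],[40,16],[50,0]]
[[24,19],[35,10],[40,16],[50,0]]
[[24,19],[35,10],[40,16],[50,0]]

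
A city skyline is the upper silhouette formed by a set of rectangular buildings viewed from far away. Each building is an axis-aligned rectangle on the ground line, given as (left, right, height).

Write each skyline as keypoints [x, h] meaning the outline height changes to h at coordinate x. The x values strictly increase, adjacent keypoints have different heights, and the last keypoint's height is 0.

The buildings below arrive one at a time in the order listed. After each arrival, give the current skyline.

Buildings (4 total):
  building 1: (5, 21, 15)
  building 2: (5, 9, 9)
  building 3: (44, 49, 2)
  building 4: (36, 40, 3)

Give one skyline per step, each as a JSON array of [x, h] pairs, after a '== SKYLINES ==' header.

== SKYLINES ==
[[5,15],[21,0]]
[[5,15],[21,0]]
[[5,15],[21,0],[44,2],[49,0]]
[[5,15],[21,0],[36,3],[40,0],[44,2],[49,0]]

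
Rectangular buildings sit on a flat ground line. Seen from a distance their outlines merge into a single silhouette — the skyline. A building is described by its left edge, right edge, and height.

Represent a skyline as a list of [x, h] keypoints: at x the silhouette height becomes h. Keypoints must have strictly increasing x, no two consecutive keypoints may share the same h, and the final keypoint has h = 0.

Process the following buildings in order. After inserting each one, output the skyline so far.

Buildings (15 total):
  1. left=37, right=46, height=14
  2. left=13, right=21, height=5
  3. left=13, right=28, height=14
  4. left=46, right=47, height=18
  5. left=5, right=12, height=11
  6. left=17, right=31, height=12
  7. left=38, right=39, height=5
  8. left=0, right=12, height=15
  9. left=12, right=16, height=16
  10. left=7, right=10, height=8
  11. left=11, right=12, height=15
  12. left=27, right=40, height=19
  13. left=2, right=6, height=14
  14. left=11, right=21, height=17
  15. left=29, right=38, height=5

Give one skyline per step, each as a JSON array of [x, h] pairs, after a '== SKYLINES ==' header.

== SKYLINES ==
[[37,14],[46,0]]
[[13,5],[21,0],[37,14],[46,0]]
[[13,14],[28,0],[37,14],[46,0]]
[[13,14],[28,0],[37,14],[46,18],[47,0]]
[[5,11],[12,0],[13,14],[28,0],[37,14],[46,18],[47,0]]
[[5,11],[12,0],[13,14],[28,12],[31,0],[37,14],[46,18],[47,0]]
[[5,11],[12,0],[13,14],[28,12],[31,0],[37,14],[46,18],[47,0]]
[[0,15],[12,0],[13,14],[28,12],[31,0],[37,14],[46,18],[47,0]]
[[0,15],[12,16],[16,14],[28,12],[31,0],[37,14],[46,18],[47,0]]
[[0,15],[12,16],[16,14],[28,12],[31,0],[37,14],[46,18],[47,0]]
[[0,15],[12,16],[16,14],[28,12],[31,0],[37,14],[46,18],[47,0]]
[[0,15],[12,16],[16,14],[27,19],[40,14],[46,18],[47,0]]
[[0,15],[12,16],[16,14],[27,19],[40,14],[46,18],[47,0]]
[[0,15],[11,17],[21,14],[27,19],[40,14],[46,18],[47,0]]
[[0,15],[11,17],[21,14],[27,19],[40,14],[46,18],[47,0]]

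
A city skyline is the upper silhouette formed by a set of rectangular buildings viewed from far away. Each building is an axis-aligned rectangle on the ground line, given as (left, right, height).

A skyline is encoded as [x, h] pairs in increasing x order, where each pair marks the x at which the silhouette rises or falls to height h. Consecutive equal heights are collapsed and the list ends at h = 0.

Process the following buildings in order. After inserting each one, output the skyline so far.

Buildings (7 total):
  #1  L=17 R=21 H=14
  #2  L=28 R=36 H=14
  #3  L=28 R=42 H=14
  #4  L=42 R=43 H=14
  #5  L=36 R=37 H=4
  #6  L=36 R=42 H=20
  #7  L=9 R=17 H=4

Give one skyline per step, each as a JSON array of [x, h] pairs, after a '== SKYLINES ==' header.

== SKYLINES ==
[[17,14],[21,0]]
[[17,14],[21,0],[28,14],[36,0]]
[[17,14],[21,0],[28,14],[42,0]]
[[17,14],[21,0],[28,14],[43,0]]
[[17,14],[21,0],[28,14],[43,0]]
[[17,14],[21,0],[28,14],[36,20],[42,14],[43,0]]
[[9,4],[17,14],[21,0],[28,14],[36,20],[42,14],[43,0]]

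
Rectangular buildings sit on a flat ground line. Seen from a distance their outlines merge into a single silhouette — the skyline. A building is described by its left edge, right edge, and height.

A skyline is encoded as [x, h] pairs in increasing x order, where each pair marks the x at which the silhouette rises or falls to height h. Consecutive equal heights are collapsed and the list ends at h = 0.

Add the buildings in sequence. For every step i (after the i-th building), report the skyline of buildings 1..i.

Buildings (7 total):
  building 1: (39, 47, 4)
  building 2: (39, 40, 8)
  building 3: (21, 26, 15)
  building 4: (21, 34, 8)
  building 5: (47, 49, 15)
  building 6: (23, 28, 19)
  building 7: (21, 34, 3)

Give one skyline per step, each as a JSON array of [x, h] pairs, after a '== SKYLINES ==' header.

== SKYLINES ==
[[39,4],[47,0]]
[[39,8],[40,4],[47,0]]
[[21,15],[26,0],[39,8],[40,4],[47,0]]
[[21,15],[26,8],[34,0],[39,8],[40,4],[47,0]]
[[21,15],[26,8],[34,0],[39,8],[40,4],[47,15],[49,0]]
[[21,15],[23,19],[28,8],[34,0],[39,8],[40,4],[47,15],[49,0]]
[[21,15],[23,19],[28,8],[34,0],[39,8],[40,4],[47,15],[49,0]]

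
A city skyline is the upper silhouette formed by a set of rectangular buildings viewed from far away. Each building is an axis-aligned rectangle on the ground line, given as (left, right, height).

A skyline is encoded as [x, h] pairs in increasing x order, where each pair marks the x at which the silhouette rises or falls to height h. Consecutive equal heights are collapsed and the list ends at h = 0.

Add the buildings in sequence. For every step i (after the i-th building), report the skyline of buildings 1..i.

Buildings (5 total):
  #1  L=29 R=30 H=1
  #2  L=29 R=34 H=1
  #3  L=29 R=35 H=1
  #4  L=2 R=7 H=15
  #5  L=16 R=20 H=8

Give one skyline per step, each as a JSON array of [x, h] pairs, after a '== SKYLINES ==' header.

== SKYLINES ==
[[29,1],[30,0]]
[[29,1],[34,0]]
[[29,1],[35,0]]
[[2,15],[7,0],[29,1],[35,0]]
[[2,15],[7,0],[16,8],[20,0],[29,1],[35,0]]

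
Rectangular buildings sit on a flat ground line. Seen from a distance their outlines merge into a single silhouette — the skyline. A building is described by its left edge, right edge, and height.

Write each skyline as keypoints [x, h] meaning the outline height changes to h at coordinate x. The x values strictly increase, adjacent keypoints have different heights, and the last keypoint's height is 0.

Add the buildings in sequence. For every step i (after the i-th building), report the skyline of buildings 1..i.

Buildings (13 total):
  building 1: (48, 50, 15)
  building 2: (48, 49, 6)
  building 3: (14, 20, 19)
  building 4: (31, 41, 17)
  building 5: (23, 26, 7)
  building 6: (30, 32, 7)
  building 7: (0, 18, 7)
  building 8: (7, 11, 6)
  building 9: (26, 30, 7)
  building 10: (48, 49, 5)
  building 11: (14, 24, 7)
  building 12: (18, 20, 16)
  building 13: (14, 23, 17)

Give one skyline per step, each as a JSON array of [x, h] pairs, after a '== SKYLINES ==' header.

== SKYLINES ==
[[48,15],[50,0]]
[[48,15],[50,0]]
[[14,19],[20,0],[48,15],[50,0]]
[[14,19],[20,0],[31,17],[41,0],[48,15],[50,0]]
[[14,19],[20,0],[23,7],[26,0],[31,17],[41,0],[48,15],[50,0]]
[[14,19],[20,0],[23,7],[26,0],[30,7],[31,17],[41,0],[48,15],[50,0]]
[[0,7],[14,19],[20,0],[23,7],[26,0],[30,7],[31,17],[41,0],[48,15],[50,0]]
[[0,7],[14,19],[20,0],[23,7],[26,0],[30,7],[31,17],[41,0],[48,15],[50,0]]
[[0,7],[14,19],[20,0],[23,7],[31,17],[41,0],[48,15],[50,0]]
[[0,7],[14,19],[20,0],[23,7],[31,17],[41,0],[48,15],[50,0]]
[[0,7],[14,19],[20,7],[31,17],[41,0],[48,15],[50,0]]
[[0,7],[14,19],[20,7],[31,17],[41,0],[48,15],[50,0]]
[[0,7],[14,19],[20,17],[23,7],[31,17],[41,0],[48,15],[50,0]]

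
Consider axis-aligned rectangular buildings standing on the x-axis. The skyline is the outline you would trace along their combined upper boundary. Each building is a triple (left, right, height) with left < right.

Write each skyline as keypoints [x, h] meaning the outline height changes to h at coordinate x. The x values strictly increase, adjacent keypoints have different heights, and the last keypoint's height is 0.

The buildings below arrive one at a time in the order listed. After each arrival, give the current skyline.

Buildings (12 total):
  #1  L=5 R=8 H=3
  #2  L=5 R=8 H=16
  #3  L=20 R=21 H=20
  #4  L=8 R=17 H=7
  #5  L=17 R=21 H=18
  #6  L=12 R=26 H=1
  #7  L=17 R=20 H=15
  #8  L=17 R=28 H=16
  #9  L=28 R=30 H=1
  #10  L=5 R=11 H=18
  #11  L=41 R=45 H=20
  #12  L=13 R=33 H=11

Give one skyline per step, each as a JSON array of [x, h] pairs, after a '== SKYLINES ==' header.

== SKYLINES ==
[[5,3],[8,0]]
[[5,16],[8,0]]
[[5,16],[8,0],[20,20],[21,0]]
[[5,16],[8,7],[17,0],[20,20],[21,0]]
[[5,16],[8,7],[17,18],[20,20],[21,0]]
[[5,16],[8,7],[17,18],[20,20],[21,1],[26,0]]
[[5,16],[8,7],[17,18],[20,20],[21,1],[26,0]]
[[5,16],[8,7],[17,18],[20,20],[21,16],[28,0]]
[[5,16],[8,7],[17,18],[20,20],[21,16],[28,1],[30,0]]
[[5,18],[11,7],[17,18],[20,20],[21,16],[28,1],[30,0]]
[[5,18],[11,7],[17,18],[20,20],[21,16],[28,1],[30,0],[41,20],[45,0]]
[[5,18],[11,7],[13,11],[17,18],[20,20],[21,16],[28,11],[33,0],[41,20],[45,0]]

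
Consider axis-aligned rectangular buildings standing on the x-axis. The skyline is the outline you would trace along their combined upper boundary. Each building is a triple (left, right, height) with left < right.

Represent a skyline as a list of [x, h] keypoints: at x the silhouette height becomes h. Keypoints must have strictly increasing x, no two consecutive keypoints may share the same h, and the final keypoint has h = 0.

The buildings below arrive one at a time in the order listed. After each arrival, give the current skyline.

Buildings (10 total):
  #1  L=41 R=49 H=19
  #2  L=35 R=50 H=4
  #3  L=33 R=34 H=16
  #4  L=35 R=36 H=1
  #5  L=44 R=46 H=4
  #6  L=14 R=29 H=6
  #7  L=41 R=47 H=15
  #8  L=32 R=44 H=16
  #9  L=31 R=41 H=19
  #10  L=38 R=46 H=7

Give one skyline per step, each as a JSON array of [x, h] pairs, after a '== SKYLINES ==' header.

== SKYLINES ==
[[41,19],[49,0]]
[[35,4],[41,19],[49,4],[50,0]]
[[33,16],[34,0],[35,4],[41,19],[49,4],[50,0]]
[[33,16],[34,0],[35,4],[41,19],[49,4],[50,0]]
[[33,16],[34,0],[35,4],[41,19],[49,4],[50,0]]
[[14,6],[29,0],[33,16],[34,0],[35,4],[41,19],[49,4],[50,0]]
[[14,6],[29,0],[33,16],[34,0],[35,4],[41,19],[49,4],[50,0]]
[[14,6],[29,0],[32,16],[41,19],[49,4],[50,0]]
[[14,6],[29,0],[31,19],[49,4],[50,0]]
[[14,6],[29,0],[31,19],[49,4],[50,0]]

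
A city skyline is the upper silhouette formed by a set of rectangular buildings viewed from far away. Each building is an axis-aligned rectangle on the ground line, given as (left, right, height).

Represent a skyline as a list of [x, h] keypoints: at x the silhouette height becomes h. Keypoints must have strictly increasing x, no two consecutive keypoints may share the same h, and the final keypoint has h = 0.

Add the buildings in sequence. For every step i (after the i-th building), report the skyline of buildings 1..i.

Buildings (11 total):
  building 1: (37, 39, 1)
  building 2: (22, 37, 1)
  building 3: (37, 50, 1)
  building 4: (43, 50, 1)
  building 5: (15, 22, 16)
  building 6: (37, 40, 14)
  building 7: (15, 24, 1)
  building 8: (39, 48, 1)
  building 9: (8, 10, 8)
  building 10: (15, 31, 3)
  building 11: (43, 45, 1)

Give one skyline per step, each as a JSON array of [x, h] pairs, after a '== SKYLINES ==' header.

== SKYLINES ==
[[37,1],[39,0]]
[[22,1],[39,0]]
[[22,1],[50,0]]
[[22,1],[50,0]]
[[15,16],[22,1],[50,0]]
[[15,16],[22,1],[37,14],[40,1],[50,0]]
[[15,16],[22,1],[37,14],[40,1],[50,0]]
[[15,16],[22,1],[37,14],[40,1],[50,0]]
[[8,8],[10,0],[15,16],[22,1],[37,14],[40,1],[50,0]]
[[8,8],[10,0],[15,16],[22,3],[31,1],[37,14],[40,1],[50,0]]
[[8,8],[10,0],[15,16],[22,3],[31,1],[37,14],[40,1],[50,0]]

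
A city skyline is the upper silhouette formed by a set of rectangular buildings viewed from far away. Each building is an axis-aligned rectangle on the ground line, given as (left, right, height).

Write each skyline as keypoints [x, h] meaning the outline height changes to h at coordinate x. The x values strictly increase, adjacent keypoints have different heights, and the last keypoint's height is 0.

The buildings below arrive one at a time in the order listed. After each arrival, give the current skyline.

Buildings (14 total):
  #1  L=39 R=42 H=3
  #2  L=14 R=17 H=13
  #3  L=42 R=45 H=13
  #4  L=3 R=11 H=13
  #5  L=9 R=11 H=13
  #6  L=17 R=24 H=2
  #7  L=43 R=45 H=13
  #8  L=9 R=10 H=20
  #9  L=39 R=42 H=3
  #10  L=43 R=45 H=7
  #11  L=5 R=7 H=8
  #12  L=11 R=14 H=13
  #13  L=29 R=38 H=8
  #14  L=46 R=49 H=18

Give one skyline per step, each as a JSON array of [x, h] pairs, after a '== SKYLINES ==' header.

== SKYLINES ==
[[39,3],[42,0]]
[[14,13],[17,0],[39,3],[42,0]]
[[14,13],[17,0],[39,3],[42,13],[45,0]]
[[3,13],[11,0],[14,13],[17,0],[39,3],[42,13],[45,0]]
[[3,13],[11,0],[14,13],[17,0],[39,3],[42,13],[45,0]]
[[3,13],[11,0],[14,13],[17,2],[24,0],[39,3],[42,13],[45,0]]
[[3,13],[11,0],[14,13],[17,2],[24,0],[39,3],[42,13],[45,0]]
[[3,13],[9,20],[10,13],[11,0],[14,13],[17,2],[24,0],[39,3],[42,13],[45,0]]
[[3,13],[9,20],[10,13],[11,0],[14,13],[17,2],[24,0],[39,3],[42,13],[45,0]]
[[3,13],[9,20],[10,13],[11,0],[14,13],[17,2],[24,0],[39,3],[42,13],[45,0]]
[[3,13],[9,20],[10,13],[11,0],[14,13],[17,2],[24,0],[39,3],[42,13],[45,0]]
[[3,13],[9,20],[10,13],[17,2],[24,0],[39,3],[42,13],[45,0]]
[[3,13],[9,20],[10,13],[17,2],[24,0],[29,8],[38,0],[39,3],[42,13],[45,0]]
[[3,13],[9,20],[10,13],[17,2],[24,0],[29,8],[38,0],[39,3],[42,13],[45,0],[46,18],[49,0]]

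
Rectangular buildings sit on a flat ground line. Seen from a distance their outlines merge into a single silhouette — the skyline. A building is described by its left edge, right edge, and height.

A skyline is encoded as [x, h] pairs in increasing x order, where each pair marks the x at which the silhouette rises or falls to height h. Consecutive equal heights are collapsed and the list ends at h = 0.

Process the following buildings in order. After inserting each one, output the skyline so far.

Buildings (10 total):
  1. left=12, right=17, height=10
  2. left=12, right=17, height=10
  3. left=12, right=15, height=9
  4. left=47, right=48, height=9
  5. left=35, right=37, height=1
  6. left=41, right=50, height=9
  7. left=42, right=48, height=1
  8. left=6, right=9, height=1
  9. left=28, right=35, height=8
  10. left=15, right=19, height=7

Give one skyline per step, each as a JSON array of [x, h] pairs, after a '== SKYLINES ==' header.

== SKYLINES ==
[[12,10],[17,0]]
[[12,10],[17,0]]
[[12,10],[17,0]]
[[12,10],[17,0],[47,9],[48,0]]
[[12,10],[17,0],[35,1],[37,0],[47,9],[48,0]]
[[12,10],[17,0],[35,1],[37,0],[41,9],[50,0]]
[[12,10],[17,0],[35,1],[37,0],[41,9],[50,0]]
[[6,1],[9,0],[12,10],[17,0],[35,1],[37,0],[41,9],[50,0]]
[[6,1],[9,0],[12,10],[17,0],[28,8],[35,1],[37,0],[41,9],[50,0]]
[[6,1],[9,0],[12,10],[17,7],[19,0],[28,8],[35,1],[37,0],[41,9],[50,0]]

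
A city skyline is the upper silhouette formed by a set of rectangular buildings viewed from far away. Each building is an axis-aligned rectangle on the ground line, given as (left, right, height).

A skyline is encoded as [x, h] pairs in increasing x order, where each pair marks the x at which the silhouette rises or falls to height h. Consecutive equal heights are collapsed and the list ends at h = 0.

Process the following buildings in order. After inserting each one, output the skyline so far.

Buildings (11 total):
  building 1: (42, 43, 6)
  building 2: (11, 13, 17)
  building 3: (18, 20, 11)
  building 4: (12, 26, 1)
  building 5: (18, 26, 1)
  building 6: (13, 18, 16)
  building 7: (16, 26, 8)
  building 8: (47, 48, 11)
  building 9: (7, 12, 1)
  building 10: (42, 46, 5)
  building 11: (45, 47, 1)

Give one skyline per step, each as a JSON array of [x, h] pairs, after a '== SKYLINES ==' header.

== SKYLINES ==
[[42,6],[43,0]]
[[11,17],[13,0],[42,6],[43,0]]
[[11,17],[13,0],[18,11],[20,0],[42,6],[43,0]]
[[11,17],[13,1],[18,11],[20,1],[26,0],[42,6],[43,0]]
[[11,17],[13,1],[18,11],[20,1],[26,0],[42,6],[43,0]]
[[11,17],[13,16],[18,11],[20,1],[26,0],[42,6],[43,0]]
[[11,17],[13,16],[18,11],[20,8],[26,0],[42,6],[43,0]]
[[11,17],[13,16],[18,11],[20,8],[26,0],[42,6],[43,0],[47,11],[48,0]]
[[7,1],[11,17],[13,16],[18,11],[20,8],[26,0],[42,6],[43,0],[47,11],[48,0]]
[[7,1],[11,17],[13,16],[18,11],[20,8],[26,0],[42,6],[43,5],[46,0],[47,11],[48,0]]
[[7,1],[11,17],[13,16],[18,11],[20,8],[26,0],[42,6],[43,5],[46,1],[47,11],[48,0]]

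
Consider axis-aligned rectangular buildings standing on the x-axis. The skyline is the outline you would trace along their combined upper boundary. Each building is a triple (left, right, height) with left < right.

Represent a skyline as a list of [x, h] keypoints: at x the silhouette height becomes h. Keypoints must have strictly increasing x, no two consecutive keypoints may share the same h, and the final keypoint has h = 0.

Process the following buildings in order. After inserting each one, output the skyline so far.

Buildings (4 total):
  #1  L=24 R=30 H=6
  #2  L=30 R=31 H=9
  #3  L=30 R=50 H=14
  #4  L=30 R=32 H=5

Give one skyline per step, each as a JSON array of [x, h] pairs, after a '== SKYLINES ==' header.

== SKYLINES ==
[[24,6],[30,0]]
[[24,6],[30,9],[31,0]]
[[24,6],[30,14],[50,0]]
[[24,6],[30,14],[50,0]]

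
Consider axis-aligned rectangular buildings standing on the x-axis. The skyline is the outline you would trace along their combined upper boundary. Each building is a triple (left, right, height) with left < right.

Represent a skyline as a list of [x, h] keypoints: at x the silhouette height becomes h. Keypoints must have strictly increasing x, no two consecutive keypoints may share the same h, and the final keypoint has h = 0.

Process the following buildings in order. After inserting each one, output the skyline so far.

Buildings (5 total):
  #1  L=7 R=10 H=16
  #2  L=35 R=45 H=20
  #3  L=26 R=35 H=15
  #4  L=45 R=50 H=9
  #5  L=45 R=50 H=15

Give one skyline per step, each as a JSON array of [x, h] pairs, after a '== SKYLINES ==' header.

== SKYLINES ==
[[7,16],[10,0]]
[[7,16],[10,0],[35,20],[45,0]]
[[7,16],[10,0],[26,15],[35,20],[45,0]]
[[7,16],[10,0],[26,15],[35,20],[45,9],[50,0]]
[[7,16],[10,0],[26,15],[35,20],[45,15],[50,0]]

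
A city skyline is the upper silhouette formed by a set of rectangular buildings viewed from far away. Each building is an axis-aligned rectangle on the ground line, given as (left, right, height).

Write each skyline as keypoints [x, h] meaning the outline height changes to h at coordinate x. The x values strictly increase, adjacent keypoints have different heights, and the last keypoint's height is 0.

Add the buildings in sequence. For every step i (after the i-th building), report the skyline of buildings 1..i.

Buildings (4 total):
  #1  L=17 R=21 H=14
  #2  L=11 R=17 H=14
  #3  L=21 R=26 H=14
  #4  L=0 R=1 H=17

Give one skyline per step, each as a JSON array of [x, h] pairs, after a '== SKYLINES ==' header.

== SKYLINES ==
[[17,14],[21,0]]
[[11,14],[21,0]]
[[11,14],[26,0]]
[[0,17],[1,0],[11,14],[26,0]]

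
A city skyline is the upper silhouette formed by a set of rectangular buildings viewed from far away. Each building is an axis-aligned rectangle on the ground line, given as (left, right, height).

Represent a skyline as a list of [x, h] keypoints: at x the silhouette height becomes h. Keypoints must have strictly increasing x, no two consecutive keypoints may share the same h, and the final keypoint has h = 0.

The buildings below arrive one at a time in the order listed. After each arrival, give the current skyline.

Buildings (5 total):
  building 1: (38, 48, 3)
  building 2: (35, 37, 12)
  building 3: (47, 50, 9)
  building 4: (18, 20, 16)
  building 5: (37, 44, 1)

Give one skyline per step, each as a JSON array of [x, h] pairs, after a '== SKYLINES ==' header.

== SKYLINES ==
[[38,3],[48,0]]
[[35,12],[37,0],[38,3],[48,0]]
[[35,12],[37,0],[38,3],[47,9],[50,0]]
[[18,16],[20,0],[35,12],[37,0],[38,3],[47,9],[50,0]]
[[18,16],[20,0],[35,12],[37,1],[38,3],[47,9],[50,0]]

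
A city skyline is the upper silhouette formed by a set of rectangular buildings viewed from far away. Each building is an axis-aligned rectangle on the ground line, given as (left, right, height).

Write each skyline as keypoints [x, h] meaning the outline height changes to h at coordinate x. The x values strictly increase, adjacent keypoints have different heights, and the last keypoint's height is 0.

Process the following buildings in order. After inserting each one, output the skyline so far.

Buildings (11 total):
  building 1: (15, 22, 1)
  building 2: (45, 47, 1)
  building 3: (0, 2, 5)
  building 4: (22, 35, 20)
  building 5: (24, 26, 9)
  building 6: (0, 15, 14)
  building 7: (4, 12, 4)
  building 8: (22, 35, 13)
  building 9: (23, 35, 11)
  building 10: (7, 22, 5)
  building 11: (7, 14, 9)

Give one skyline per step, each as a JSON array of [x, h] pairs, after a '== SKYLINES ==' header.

== SKYLINES ==
[[15,1],[22,0]]
[[15,1],[22,0],[45,1],[47,0]]
[[0,5],[2,0],[15,1],[22,0],[45,1],[47,0]]
[[0,5],[2,0],[15,1],[22,20],[35,0],[45,1],[47,0]]
[[0,5],[2,0],[15,1],[22,20],[35,0],[45,1],[47,0]]
[[0,14],[15,1],[22,20],[35,0],[45,1],[47,0]]
[[0,14],[15,1],[22,20],[35,0],[45,1],[47,0]]
[[0,14],[15,1],[22,20],[35,0],[45,1],[47,0]]
[[0,14],[15,1],[22,20],[35,0],[45,1],[47,0]]
[[0,14],[15,5],[22,20],[35,0],[45,1],[47,0]]
[[0,14],[15,5],[22,20],[35,0],[45,1],[47,0]]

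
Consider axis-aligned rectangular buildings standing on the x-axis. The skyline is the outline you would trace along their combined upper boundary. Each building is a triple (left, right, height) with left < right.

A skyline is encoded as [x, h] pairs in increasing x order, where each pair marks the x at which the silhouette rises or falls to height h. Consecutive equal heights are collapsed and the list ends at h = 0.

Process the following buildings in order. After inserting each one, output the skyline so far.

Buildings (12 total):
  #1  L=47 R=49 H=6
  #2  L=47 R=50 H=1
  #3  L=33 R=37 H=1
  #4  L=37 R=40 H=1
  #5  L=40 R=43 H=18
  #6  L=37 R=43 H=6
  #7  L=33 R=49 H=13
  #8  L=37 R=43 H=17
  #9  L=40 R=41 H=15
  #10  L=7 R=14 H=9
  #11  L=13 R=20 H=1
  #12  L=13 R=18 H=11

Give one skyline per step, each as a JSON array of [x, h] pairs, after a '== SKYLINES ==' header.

== SKYLINES ==
[[47,6],[49,0]]
[[47,6],[49,1],[50,0]]
[[33,1],[37,0],[47,6],[49,1],[50,0]]
[[33,1],[40,0],[47,6],[49,1],[50,0]]
[[33,1],[40,18],[43,0],[47,6],[49,1],[50,0]]
[[33,1],[37,6],[40,18],[43,0],[47,6],[49,1],[50,0]]
[[33,13],[40,18],[43,13],[49,1],[50,0]]
[[33,13],[37,17],[40,18],[43,13],[49,1],[50,0]]
[[33,13],[37,17],[40,18],[43,13],[49,1],[50,0]]
[[7,9],[14,0],[33,13],[37,17],[40,18],[43,13],[49,1],[50,0]]
[[7,9],[14,1],[20,0],[33,13],[37,17],[40,18],[43,13],[49,1],[50,0]]
[[7,9],[13,11],[18,1],[20,0],[33,13],[37,17],[40,18],[43,13],[49,1],[50,0]]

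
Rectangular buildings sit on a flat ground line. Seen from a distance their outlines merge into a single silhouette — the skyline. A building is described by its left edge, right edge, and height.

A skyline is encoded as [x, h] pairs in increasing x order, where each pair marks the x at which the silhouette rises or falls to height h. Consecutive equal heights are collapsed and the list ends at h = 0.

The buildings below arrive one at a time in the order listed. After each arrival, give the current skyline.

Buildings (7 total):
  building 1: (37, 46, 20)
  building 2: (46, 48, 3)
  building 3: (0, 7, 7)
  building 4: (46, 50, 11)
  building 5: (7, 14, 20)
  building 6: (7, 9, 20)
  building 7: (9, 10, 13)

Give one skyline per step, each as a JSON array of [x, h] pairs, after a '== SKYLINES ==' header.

== SKYLINES ==
[[37,20],[46,0]]
[[37,20],[46,3],[48,0]]
[[0,7],[7,0],[37,20],[46,3],[48,0]]
[[0,7],[7,0],[37,20],[46,11],[50,0]]
[[0,7],[7,20],[14,0],[37,20],[46,11],[50,0]]
[[0,7],[7,20],[14,0],[37,20],[46,11],[50,0]]
[[0,7],[7,20],[14,0],[37,20],[46,11],[50,0]]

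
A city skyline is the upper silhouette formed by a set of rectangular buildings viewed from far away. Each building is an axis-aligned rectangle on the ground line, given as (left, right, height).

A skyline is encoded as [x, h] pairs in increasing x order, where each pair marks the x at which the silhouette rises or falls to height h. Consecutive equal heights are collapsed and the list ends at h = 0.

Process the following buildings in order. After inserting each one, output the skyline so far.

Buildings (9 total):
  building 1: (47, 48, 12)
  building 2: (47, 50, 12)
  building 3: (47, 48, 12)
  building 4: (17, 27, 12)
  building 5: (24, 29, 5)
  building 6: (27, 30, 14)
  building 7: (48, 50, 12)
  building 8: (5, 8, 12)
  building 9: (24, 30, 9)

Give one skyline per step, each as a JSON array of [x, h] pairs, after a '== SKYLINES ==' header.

== SKYLINES ==
[[47,12],[48,0]]
[[47,12],[50,0]]
[[47,12],[50,0]]
[[17,12],[27,0],[47,12],[50,0]]
[[17,12],[27,5],[29,0],[47,12],[50,0]]
[[17,12],[27,14],[30,0],[47,12],[50,0]]
[[17,12],[27,14],[30,0],[47,12],[50,0]]
[[5,12],[8,0],[17,12],[27,14],[30,0],[47,12],[50,0]]
[[5,12],[8,0],[17,12],[27,14],[30,0],[47,12],[50,0]]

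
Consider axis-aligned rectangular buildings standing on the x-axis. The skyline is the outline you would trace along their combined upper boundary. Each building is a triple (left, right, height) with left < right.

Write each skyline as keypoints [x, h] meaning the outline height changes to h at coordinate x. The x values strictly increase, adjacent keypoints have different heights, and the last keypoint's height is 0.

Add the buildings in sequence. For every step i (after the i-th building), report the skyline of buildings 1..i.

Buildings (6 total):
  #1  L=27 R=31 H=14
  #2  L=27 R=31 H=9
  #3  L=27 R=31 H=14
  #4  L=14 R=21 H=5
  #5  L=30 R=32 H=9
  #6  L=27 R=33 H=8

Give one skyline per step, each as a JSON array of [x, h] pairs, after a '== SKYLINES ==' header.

== SKYLINES ==
[[27,14],[31,0]]
[[27,14],[31,0]]
[[27,14],[31,0]]
[[14,5],[21,0],[27,14],[31,0]]
[[14,5],[21,0],[27,14],[31,9],[32,0]]
[[14,5],[21,0],[27,14],[31,9],[32,8],[33,0]]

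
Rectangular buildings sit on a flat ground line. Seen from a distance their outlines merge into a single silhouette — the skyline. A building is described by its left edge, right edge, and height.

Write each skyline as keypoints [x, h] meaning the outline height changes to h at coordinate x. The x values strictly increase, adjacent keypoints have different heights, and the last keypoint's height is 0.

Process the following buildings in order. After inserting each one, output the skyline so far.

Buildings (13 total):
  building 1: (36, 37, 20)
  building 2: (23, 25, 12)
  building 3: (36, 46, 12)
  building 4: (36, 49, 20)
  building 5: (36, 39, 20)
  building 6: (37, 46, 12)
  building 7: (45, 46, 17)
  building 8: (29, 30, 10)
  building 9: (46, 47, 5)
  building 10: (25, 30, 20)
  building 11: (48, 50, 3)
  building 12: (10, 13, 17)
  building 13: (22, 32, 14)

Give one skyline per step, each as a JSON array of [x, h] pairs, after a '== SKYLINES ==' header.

== SKYLINES ==
[[36,20],[37,0]]
[[23,12],[25,0],[36,20],[37,0]]
[[23,12],[25,0],[36,20],[37,12],[46,0]]
[[23,12],[25,0],[36,20],[49,0]]
[[23,12],[25,0],[36,20],[49,0]]
[[23,12],[25,0],[36,20],[49,0]]
[[23,12],[25,0],[36,20],[49,0]]
[[23,12],[25,0],[29,10],[30,0],[36,20],[49,0]]
[[23,12],[25,0],[29,10],[30,0],[36,20],[49,0]]
[[23,12],[25,20],[30,0],[36,20],[49,0]]
[[23,12],[25,20],[30,0],[36,20],[49,3],[50,0]]
[[10,17],[13,0],[23,12],[25,20],[30,0],[36,20],[49,3],[50,0]]
[[10,17],[13,0],[22,14],[25,20],[30,14],[32,0],[36,20],[49,3],[50,0]]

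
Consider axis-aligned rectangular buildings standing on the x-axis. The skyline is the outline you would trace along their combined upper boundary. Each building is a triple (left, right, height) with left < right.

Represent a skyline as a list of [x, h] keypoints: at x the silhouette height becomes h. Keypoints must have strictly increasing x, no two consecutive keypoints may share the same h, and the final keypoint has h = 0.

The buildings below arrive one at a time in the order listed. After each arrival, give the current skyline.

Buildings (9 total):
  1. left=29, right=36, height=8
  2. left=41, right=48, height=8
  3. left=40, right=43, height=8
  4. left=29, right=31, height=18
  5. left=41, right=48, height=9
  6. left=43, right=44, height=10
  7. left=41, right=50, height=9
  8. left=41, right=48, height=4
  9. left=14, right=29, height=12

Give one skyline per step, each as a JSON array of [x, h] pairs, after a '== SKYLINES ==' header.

== SKYLINES ==
[[29,8],[36,0]]
[[29,8],[36,0],[41,8],[48,0]]
[[29,8],[36,0],[40,8],[48,0]]
[[29,18],[31,8],[36,0],[40,8],[48,0]]
[[29,18],[31,8],[36,0],[40,8],[41,9],[48,0]]
[[29,18],[31,8],[36,0],[40,8],[41,9],[43,10],[44,9],[48,0]]
[[29,18],[31,8],[36,0],[40,8],[41,9],[43,10],[44,9],[50,0]]
[[29,18],[31,8],[36,0],[40,8],[41,9],[43,10],[44,9],[50,0]]
[[14,12],[29,18],[31,8],[36,0],[40,8],[41,9],[43,10],[44,9],[50,0]]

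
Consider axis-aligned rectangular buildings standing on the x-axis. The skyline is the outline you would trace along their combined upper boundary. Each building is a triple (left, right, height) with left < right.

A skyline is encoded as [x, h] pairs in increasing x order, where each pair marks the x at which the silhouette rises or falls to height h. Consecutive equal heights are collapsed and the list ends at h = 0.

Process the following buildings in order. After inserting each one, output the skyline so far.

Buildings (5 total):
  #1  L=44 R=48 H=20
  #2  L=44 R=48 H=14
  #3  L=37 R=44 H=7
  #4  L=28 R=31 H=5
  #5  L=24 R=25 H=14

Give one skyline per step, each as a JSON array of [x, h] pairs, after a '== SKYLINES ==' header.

== SKYLINES ==
[[44,20],[48,0]]
[[44,20],[48,0]]
[[37,7],[44,20],[48,0]]
[[28,5],[31,0],[37,7],[44,20],[48,0]]
[[24,14],[25,0],[28,5],[31,0],[37,7],[44,20],[48,0]]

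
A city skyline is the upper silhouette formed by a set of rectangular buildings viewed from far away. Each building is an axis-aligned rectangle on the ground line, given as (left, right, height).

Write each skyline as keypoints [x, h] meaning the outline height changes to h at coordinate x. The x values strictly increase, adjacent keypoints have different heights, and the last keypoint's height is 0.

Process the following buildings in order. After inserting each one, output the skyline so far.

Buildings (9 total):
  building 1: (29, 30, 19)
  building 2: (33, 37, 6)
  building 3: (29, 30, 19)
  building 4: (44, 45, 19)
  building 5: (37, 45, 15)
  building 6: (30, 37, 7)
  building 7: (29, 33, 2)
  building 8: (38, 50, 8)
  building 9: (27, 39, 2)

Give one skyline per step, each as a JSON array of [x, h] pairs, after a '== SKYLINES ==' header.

== SKYLINES ==
[[29,19],[30,0]]
[[29,19],[30,0],[33,6],[37,0]]
[[29,19],[30,0],[33,6],[37,0]]
[[29,19],[30,0],[33,6],[37,0],[44,19],[45,0]]
[[29,19],[30,0],[33,6],[37,15],[44,19],[45,0]]
[[29,19],[30,7],[37,15],[44,19],[45,0]]
[[29,19],[30,7],[37,15],[44,19],[45,0]]
[[29,19],[30,7],[37,15],[44,19],[45,8],[50,0]]
[[27,2],[29,19],[30,7],[37,15],[44,19],[45,8],[50,0]]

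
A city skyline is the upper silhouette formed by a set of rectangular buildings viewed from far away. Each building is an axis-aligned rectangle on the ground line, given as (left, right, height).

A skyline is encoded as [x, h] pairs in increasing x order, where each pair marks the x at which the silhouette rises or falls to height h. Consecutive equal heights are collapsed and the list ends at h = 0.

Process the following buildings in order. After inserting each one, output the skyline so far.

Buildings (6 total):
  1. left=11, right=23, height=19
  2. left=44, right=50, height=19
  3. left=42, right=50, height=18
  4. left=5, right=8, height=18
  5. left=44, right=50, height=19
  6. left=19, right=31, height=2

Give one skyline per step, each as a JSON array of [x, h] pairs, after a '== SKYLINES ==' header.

== SKYLINES ==
[[11,19],[23,0]]
[[11,19],[23,0],[44,19],[50,0]]
[[11,19],[23,0],[42,18],[44,19],[50,0]]
[[5,18],[8,0],[11,19],[23,0],[42,18],[44,19],[50,0]]
[[5,18],[8,0],[11,19],[23,0],[42,18],[44,19],[50,0]]
[[5,18],[8,0],[11,19],[23,2],[31,0],[42,18],[44,19],[50,0]]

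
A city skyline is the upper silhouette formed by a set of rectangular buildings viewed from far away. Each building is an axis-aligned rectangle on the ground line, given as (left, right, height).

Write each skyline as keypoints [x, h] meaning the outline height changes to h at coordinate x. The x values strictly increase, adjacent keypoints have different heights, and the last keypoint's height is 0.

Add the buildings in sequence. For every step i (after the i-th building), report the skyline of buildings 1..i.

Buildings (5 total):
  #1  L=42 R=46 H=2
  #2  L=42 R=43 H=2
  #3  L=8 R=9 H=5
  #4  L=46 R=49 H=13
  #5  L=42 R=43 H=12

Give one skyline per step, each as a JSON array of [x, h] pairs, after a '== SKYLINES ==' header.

== SKYLINES ==
[[42,2],[46,0]]
[[42,2],[46,0]]
[[8,5],[9,0],[42,2],[46,0]]
[[8,5],[9,0],[42,2],[46,13],[49,0]]
[[8,5],[9,0],[42,12],[43,2],[46,13],[49,0]]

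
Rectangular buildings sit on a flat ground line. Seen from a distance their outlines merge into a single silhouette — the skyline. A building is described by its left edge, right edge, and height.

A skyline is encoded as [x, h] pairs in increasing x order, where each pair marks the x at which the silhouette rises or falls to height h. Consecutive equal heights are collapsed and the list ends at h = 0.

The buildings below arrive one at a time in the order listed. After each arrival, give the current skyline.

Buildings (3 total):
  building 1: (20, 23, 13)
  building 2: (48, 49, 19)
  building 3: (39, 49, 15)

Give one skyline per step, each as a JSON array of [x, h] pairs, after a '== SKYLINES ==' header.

== SKYLINES ==
[[20,13],[23,0]]
[[20,13],[23,0],[48,19],[49,0]]
[[20,13],[23,0],[39,15],[48,19],[49,0]]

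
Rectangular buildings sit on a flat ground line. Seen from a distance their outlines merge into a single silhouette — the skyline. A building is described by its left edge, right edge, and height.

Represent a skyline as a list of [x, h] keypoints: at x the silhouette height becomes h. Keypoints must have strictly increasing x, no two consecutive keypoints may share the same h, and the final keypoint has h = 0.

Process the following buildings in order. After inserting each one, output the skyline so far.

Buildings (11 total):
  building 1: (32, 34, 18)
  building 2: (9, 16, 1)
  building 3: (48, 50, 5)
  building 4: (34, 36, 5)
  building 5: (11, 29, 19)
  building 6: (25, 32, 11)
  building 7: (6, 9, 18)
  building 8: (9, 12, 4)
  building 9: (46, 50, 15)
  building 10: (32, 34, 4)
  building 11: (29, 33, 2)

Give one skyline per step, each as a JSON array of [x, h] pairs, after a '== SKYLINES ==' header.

== SKYLINES ==
[[32,18],[34,0]]
[[9,1],[16,0],[32,18],[34,0]]
[[9,1],[16,0],[32,18],[34,0],[48,5],[50,0]]
[[9,1],[16,0],[32,18],[34,5],[36,0],[48,5],[50,0]]
[[9,1],[11,19],[29,0],[32,18],[34,5],[36,0],[48,5],[50,0]]
[[9,1],[11,19],[29,11],[32,18],[34,5],[36,0],[48,5],[50,0]]
[[6,18],[9,1],[11,19],[29,11],[32,18],[34,5],[36,0],[48,5],[50,0]]
[[6,18],[9,4],[11,19],[29,11],[32,18],[34,5],[36,0],[48,5],[50,0]]
[[6,18],[9,4],[11,19],[29,11],[32,18],[34,5],[36,0],[46,15],[50,0]]
[[6,18],[9,4],[11,19],[29,11],[32,18],[34,5],[36,0],[46,15],[50,0]]
[[6,18],[9,4],[11,19],[29,11],[32,18],[34,5],[36,0],[46,15],[50,0]]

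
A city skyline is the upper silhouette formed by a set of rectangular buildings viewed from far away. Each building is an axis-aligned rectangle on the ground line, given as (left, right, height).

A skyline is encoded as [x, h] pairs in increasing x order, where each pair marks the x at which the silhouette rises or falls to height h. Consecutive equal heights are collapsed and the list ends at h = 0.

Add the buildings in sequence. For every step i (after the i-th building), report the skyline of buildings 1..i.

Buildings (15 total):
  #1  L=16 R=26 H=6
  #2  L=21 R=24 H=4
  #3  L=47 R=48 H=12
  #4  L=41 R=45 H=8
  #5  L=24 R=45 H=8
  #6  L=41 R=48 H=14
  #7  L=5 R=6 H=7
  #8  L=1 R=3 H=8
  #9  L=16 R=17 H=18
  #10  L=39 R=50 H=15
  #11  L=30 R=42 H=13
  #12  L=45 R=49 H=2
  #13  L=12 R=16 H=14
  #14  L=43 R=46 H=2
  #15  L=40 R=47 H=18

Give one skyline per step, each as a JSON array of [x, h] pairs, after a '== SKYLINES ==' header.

== SKYLINES ==
[[16,6],[26,0]]
[[16,6],[26,0]]
[[16,6],[26,0],[47,12],[48,0]]
[[16,6],[26,0],[41,8],[45,0],[47,12],[48,0]]
[[16,6],[24,8],[45,0],[47,12],[48,0]]
[[16,6],[24,8],[41,14],[48,0]]
[[5,7],[6,0],[16,6],[24,8],[41,14],[48,0]]
[[1,8],[3,0],[5,7],[6,0],[16,6],[24,8],[41,14],[48,0]]
[[1,8],[3,0],[5,7],[6,0],[16,18],[17,6],[24,8],[41,14],[48,0]]
[[1,8],[3,0],[5,7],[6,0],[16,18],[17,6],[24,8],[39,15],[50,0]]
[[1,8],[3,0],[5,7],[6,0],[16,18],[17,6],[24,8],[30,13],[39,15],[50,0]]
[[1,8],[3,0],[5,7],[6,0],[16,18],[17,6],[24,8],[30,13],[39,15],[50,0]]
[[1,8],[3,0],[5,7],[6,0],[12,14],[16,18],[17,6],[24,8],[30,13],[39,15],[50,0]]
[[1,8],[3,0],[5,7],[6,0],[12,14],[16,18],[17,6],[24,8],[30,13],[39,15],[50,0]]
[[1,8],[3,0],[5,7],[6,0],[12,14],[16,18],[17,6],[24,8],[30,13],[39,15],[40,18],[47,15],[50,0]]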